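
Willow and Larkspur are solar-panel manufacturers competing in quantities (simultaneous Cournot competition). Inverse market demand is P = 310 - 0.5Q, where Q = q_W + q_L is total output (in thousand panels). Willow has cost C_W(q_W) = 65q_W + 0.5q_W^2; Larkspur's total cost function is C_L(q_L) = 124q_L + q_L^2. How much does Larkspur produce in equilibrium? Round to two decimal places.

43.39

Willow's profit: π_W = (310 - 0.5Q)q_W - (65q_W + (1/2)q_W²). Setting ∂π_W/∂q_W = 0: 245 - 2q_W - (1/2)(q_L) = 0.
Larkspur's first-order condition: 186 - 3q_L - (1/2)(q_W) = 0.
Best responses: q_W = (245 - (1/2)q_L)/2, q_L = (186 - (1/2)q_W)/3.
Solving the pair: q_W = 111.6522, q_L = 998/23.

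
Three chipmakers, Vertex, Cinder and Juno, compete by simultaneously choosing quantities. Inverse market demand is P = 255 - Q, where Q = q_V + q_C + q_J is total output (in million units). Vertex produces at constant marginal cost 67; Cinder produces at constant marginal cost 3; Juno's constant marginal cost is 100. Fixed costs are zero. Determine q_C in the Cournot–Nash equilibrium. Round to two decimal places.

103.25

Vertex's profit: π_V = (255 - Q)q_V - (67q_V). Setting ∂π_V/∂q_V = 0: 188 - 2q_V - (q_C + q_J) = 0.
Cinder's profit: π_C = (255 - Q)q_C - (3q_C). Setting ∂π_C/∂q_C = 0: 252 - 2q_C - (q_V + q_J) = 0.
Juno's profit: π_J = (255 - Q)q_J - (100q_J). Setting ∂π_J/∂q_J = 0: 155 - 2q_J - (q_V + q_C) = 0.
Summing all 3 equations gives 595 − 4Q = 0, hence Q = 595/4.
Back-substituting: q_V = (188 − 595/4) = 157/4, q_C = (252 − 595/4) = 413/4, q_J = (155 − 595/4) = 25/4.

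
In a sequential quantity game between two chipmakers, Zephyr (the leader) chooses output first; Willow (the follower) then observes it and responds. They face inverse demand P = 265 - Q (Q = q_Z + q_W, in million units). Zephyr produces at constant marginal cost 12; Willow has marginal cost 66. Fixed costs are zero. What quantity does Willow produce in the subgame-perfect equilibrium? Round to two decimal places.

22.75

The follower Willow best-responds to any q_Z: π_W = (265 - Q)q_W - 66q_W.
Follower FOC: 199 - q_Z - 2q_W = 0, so q_W(q_Z) = (199 - q_Z)/2.
The leader anticipates this reaction. Substituting into P = 265 - Q gives P = 331/2 - (1/2)q_Z, so π_Z = (331/2 - (1/2)q_Z)q_Z - 12q_Z.
Leader FOC: 307/2 - q_Z = 0, so q_Z = 307/2.
Then q_W = (199 - 307/2)/2 = 91/4.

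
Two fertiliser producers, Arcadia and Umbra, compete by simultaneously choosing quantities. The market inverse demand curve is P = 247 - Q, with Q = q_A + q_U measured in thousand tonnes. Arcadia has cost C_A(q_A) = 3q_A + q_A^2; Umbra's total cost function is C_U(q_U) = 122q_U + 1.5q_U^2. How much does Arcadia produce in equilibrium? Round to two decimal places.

Arcadia's profit: π_A = (247 - Q)q_A - (3q_A + q_A²). Setting ∂π_A/∂q_A = 0: 244 - 4q_A - (q_U) = 0.
Umbra's profit: π_U = (247 - Q)q_U - (122q_U + (3/2)q_U²). Setting ∂π_U/∂q_U = 0: 125 - 5q_U - (q_A) = 0.
Rearranging gives the reaction functions q_A = (244 - q_U)/4 and q_U = (125 - q_A)/5.
Solving the pair: q_A = 1095/19, q_U = 256/19.

57.63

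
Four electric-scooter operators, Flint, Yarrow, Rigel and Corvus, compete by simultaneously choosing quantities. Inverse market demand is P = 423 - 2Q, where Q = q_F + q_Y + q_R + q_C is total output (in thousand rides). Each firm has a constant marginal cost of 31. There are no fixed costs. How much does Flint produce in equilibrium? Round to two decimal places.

39.20

A representative firm's profit is π_i = q_i(423 - 2Q) - 31q_i.
Setting ∂π_i/∂q_i = 0 with rivals' quantities fixed: 392 - 4q_i - 2·Σ_{j≠i} q_j = 0.
With identical firms every q_j equals q_i, so Σ_{j≠i} q_j = 3q_i and 392 = 10q_i, giving q_i = 196/5.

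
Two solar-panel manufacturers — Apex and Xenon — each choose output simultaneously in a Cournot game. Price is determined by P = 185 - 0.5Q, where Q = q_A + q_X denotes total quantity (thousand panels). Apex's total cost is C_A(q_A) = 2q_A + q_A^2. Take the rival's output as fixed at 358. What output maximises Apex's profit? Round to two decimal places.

With the rival's output fixed at 358, Apex's profit is π_A = (185 - (1/2)·358 - (1/2)q_A)q_A - (2q_A + q_A²) = (6 - (1/2)q_A)q_A - (2q_A + q_A²).
∂π_A/∂q_A = 4 - 3q_A = 0, so q_A = 4/3.

1.33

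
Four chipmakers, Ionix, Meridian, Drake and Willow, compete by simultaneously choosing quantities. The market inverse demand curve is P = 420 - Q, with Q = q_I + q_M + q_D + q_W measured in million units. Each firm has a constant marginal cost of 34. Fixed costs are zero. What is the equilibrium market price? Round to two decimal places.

Each firm earns π_i = (420 - Q)q_i - 34q_i.
First-order condition (treating rivals' output as given): 386 - 2q_i - Σ_{j≠i} q_j = 0.
By symmetry each firm produces the same amount; substituting Σ_{j≠i} q_j = 3q_i yields q_i = 386/5.
Total output Q = 1544/5, so price P = 420 - 1544/5 = 556/5.

111.20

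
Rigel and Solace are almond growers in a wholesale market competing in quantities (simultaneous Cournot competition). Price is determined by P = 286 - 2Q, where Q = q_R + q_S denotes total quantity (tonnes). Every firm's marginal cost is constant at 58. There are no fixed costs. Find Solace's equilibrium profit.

A representative firm's profit is π_i = q_i(286 - 2Q) - 58q_i.
Setting ∂π_i/∂q_i = 0 with rivals' quantities fixed: 228 - 4q_i - 2q_j = 0.
By symmetry each firm produces the same amount; substituting q_j = q_i yields q_i = 228/6 = 38.
Price P = 286 - 2·76 = 134.
Solace's profit: (134 - 58)·38 = 2888.

2888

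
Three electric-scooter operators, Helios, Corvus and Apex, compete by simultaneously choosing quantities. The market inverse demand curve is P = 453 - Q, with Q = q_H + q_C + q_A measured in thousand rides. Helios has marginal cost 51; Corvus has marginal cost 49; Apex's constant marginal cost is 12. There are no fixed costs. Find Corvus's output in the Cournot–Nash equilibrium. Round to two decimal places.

Helios's profit: π_H = (453 - Q)q_H - (51q_H). Setting ∂π_H/∂q_H = 0: 402 - 2q_H - (q_C + q_A) = 0.
Corvus's first-order condition: 404 - 2q_C - (q_H + q_A) = 0.
Apex's first-order condition: 441 - 2q_A - (q_H + q_C) = 0.
Summing all 3 equations gives 1247 − 4Q = 0, hence Q = 1247/4.
Back-substituting: q_H = (402 − 1247/4) = 361/4, q_C = (404 − 1247/4) = 369/4, q_A = (441 − 1247/4) = 517/4.

92.25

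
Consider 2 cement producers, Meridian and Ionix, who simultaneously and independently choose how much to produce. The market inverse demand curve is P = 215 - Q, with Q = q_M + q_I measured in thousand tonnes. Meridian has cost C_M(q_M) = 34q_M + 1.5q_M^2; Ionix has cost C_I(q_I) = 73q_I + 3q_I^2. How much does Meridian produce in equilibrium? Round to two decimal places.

33.49

Meridian's profit: π_M = (215 - Q)q_M - (34q_M + (3/2)q_M²). Setting ∂π_M/∂q_M = 0: 181 - 5q_M - (q_I) = 0.
Ionix's first-order condition: 142 - 8q_I - (q_M) = 0.
Best responses: q_M = (181 - q_I)/5, q_I = (142 - q_M)/8.
Solving the pair: q_M = 1306/39, q_I = 529/39.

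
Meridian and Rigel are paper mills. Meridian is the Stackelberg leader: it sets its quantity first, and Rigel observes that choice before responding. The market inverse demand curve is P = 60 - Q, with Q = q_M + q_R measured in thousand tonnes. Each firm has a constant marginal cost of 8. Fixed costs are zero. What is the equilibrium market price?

21

The follower Rigel best-responds to any q_M: π_R = (60 - Q)q_R - 8q_R.
∂π_R/∂q_R = 52 - q_M - 2q_R = 0 gives the reaction function q_R = (52 - q_M)/2.
Meridian substitutes q_R(q_M) into its own profit: π_M = q_M(60 - q_M - (52 - q_M)/2) - 8q_M = (34 - (1/2)q_M)q_M - 8q_M.
Maximising: ∂π_M/∂q_M = 26 - q_M = 0, giving q_M = 26.
Then q_R = (52 - 26)/2 = 13.
Total output Q = 39, so price P = 60 - 39 = 21.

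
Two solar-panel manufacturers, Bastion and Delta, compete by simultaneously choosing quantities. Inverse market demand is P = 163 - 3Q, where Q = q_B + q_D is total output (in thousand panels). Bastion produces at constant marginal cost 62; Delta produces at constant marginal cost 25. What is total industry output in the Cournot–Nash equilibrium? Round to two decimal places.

26.56

Bastion's profit: π_B = (163 - 3Q)q_B - (62q_B). Setting ∂π_B/∂q_B = 0: 101 - 6q_B - 3(q_D) = 0.
Delta's profit: π_D = (163 - 3Q)q_D - (25q_D). Setting ∂π_D/∂q_D = 0: 138 - 6q_D - 3(q_B) = 0.
Rearranging gives the reaction functions q_B = (101 - 3q_D)/6 and q_D = (138 - 3q_B)/6.
Substituting one into the other gives q_B = 64/9 and q_D = 175/9.
Total output Q = 64/9 + 175/9 = 239/9.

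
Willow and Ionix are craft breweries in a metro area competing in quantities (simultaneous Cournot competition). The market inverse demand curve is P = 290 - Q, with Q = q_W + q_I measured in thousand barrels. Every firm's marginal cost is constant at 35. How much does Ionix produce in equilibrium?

Each firm earns π_i = (290 - Q)q_i - 35q_i.
First-order condition (treating rivals' output as given): 255 - 2q_i - q_j = 0.
With identical firms every q_j equals q_i, so q_j = q_i and 255 = 3q_i, giving q_i = 85.

85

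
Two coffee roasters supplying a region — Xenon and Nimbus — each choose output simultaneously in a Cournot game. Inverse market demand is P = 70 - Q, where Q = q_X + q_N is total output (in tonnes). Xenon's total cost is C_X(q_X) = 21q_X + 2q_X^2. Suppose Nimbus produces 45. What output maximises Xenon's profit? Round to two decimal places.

0.67

With the rival's output fixed at 45, Xenon's profit is π_X = (70 - 45 - q_X)q_X - (21q_X + 2q_X²) = (25 - q_X)q_X - (21q_X + 2q_X²).
∂π_X/∂q_X = 4 - 6q_X = 0, so q_X = 2/3.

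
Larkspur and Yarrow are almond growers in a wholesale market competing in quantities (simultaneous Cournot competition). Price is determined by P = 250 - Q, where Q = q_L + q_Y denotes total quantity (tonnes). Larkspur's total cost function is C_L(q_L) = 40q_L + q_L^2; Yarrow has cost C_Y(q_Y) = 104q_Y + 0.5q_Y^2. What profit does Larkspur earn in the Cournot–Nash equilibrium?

3872

Larkspur's profit: π_L = (250 - Q)q_L - (40q_L + q_L²). Setting ∂π_L/∂q_L = 0: 210 - 4q_L - (q_Y) = 0.
Yarrow's profit: π_Y = (250 - Q)q_Y - (104q_Y + (1/2)q_Y²). Setting ∂π_Y/∂q_Y = 0: 146 - 3q_Y - (q_L) = 0.
Rearranging gives the reaction functions q_L = (210 - q_Y)/4 and q_Y = (146 - q_L)/3.
Substituting one into the other gives q_L = 44 and q_Y = 34.
Price P = 250 - 78 = 172.
Larkspur's profit: 172·44 - 40·44 - 44² = 3872.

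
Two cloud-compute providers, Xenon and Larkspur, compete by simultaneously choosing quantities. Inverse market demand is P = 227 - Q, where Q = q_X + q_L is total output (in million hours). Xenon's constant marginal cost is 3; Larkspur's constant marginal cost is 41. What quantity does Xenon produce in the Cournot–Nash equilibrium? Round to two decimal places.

87.33

Xenon's profit: π_X = (227 - Q)q_X - (3q_X). Setting ∂π_X/∂q_X = 0: 224 - 2q_X - (q_L) = 0.
Larkspur's profit: π_L = (227 - Q)q_L - (41q_L). Setting ∂π_L/∂q_L = 0: 186 - 2q_L - (q_X) = 0.
Rearranging gives the reaction functions q_X = (224 - q_L)/2 and q_L = (186 - q_X)/2.
Solving the pair: q_X = 262/3, q_L = 148/3.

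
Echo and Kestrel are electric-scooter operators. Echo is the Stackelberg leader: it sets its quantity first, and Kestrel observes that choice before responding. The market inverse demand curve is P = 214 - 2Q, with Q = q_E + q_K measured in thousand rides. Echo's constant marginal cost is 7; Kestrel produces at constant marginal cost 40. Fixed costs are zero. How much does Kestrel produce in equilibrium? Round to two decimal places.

13.50

The follower Kestrel best-responds to any q_E: π_K = (214 - 2Q)q_K - 40q_K.
Follower FOC: 174 - 2q_E - 4q_K = 0, so q_K(q_E) = (174 - 2q_E)/4.
The leader anticipates this reaction. Substituting into P = 214 - 2Q gives P = 127 - q_E, so π_E = (127 - q_E)q_E - 7q_E.
Maximising: ∂π_E/∂q_E = 120 - 2q_E = 0, giving q_E = 60.
Then q_K = (174 - 2·60)/4 = 27/2.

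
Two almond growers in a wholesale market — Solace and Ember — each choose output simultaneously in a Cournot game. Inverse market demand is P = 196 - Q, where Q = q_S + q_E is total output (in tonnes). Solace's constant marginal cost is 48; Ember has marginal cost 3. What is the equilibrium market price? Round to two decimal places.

Solace's profit: π_S = (196 - Q)q_S - (48q_S). Setting ∂π_S/∂q_S = 0: 148 - 2q_S - (q_E) = 0.
Ember's first-order condition: 193 - 2q_E - (q_S) = 0.
Best responses: q_S = (148 - q_E)/2, q_E = (193 - q_S)/2.
Substituting one into the other gives q_S = 103/3 and q_E = 238/3.
Total output Q = 341/3, so price P = 196 - 341/3 = 247/3.

82.33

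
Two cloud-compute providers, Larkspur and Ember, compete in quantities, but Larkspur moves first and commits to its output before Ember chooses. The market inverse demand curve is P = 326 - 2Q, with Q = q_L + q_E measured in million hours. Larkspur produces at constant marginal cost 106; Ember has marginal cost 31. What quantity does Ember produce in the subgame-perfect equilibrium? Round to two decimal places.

55.63

Solve by backward induction. Given q_L, the follower Ember maximises π_E = (326 - 2q_L - 2q_E)q_E - 31q_E.
Setting the follower's marginal profit to zero, 295 - 2q_L - 4q_E = 0, i.e. q_E = (295 - 2q_L)/4.
Larkspur substitutes q_E(q_L) into its own profit: π_L = q_L(326 - 2q_L - (295 - 2q_L)/2) - 106q_L = (357/2 - q_L)q_L - 106q_L.
The leader's first-order condition 145/2 - 2q_L = 0 yields q_L = 145/4.
Then q_E = (295 - 2·(145/4))/4 = 445/8.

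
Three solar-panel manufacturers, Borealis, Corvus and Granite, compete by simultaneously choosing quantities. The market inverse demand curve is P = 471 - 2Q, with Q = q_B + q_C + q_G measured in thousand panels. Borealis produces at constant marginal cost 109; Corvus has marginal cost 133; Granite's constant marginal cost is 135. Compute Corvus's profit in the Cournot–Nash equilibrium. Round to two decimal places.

Borealis's profit: π_B = (471 - 2Q)q_B - (109q_B). Setting ∂π_B/∂q_B = 0: 362 - 4q_B - 2(q_C + q_G) = 0.
Corvus's profit: π_C = (471 - 2Q)q_C - (133q_C). Setting ∂π_C/∂q_C = 0: 338 - 4q_C - 2(q_B + q_G) = 0.
Granite's first-order condition: 336 - 4q_G - 2(q_B + q_C) = 0.
Summing all 3 equations gives 1036 − 8Q = 0, hence Q = 259/2.
Back-substituting: q_B = (362 − 259)/2 = 103/2, q_C = (338 − 259)/2 = 79/2, q_G = (336 − 259)/2 = 77/2.
Price P = 471 - 2·(259/2) = 212.
Corvus's profit: (212 - 133)·(79/2) = 3120.5000.

3120.50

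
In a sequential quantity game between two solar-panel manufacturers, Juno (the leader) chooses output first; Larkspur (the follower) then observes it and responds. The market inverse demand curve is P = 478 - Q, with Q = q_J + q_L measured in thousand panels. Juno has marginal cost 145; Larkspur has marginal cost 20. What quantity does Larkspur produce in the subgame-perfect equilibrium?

Solve by backward induction. Given q_J, the follower Larkspur maximises π_L = (478 - q_J - q_L)q_L - 20q_L.
Follower FOC: 458 - q_J - 2q_L = 0, so q_L(q_J) = (458 - q_J)/2.
The leader anticipates this reaction. Substituting into P = 478 - Q gives P = 249 - (1/2)q_J, so π_J = (249 - (1/2)q_J)q_J - 145q_J.
Maximising: ∂π_J/∂q_J = 104 - q_J = 0, giving q_J = 104.
Then q_L = (458 - 104)/2 = 177.

177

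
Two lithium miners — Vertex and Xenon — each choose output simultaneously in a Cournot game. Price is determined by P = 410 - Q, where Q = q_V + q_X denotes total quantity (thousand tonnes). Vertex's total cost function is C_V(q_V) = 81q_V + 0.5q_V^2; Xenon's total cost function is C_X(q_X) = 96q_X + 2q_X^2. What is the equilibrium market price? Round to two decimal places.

Vertex's profit: π_V = (410 - Q)q_V - (81q_V + (1/2)q_V²). Setting ∂π_V/∂q_V = 0: 329 - 3q_V - (q_X) = 0.
Xenon's first-order condition: 314 - 6q_X - (q_V) = 0.
Rearranging gives the reaction functions q_V = (329 - q_X)/3 and q_X = (314 - q_V)/6.
Solving the pair: q_V = 1660/17, q_X = 613/17.
Total output Q = 133.7059, so price P = 410 - 133.7059 = 276.2941.

276.29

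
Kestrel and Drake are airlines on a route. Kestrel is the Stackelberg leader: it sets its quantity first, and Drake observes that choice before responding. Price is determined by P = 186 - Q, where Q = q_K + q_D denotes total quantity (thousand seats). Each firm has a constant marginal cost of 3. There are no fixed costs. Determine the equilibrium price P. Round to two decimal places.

48.75

Solve by backward induction. Given q_K, the follower Drake maximises π_D = (186 - q_K - q_D)q_D - 3q_D.
Follower FOC: 183 - q_K - 2q_D = 0, so q_D(q_K) = (183 - q_K)/2.
Kestrel substitutes q_D(q_K) into its own profit: π_K = q_K(186 - q_K - (183 - q_K)/2) - 3q_K = (189/2 - (1/2)q_K)q_K - 3q_K.
The leader's first-order condition 183/2 - q_K = 0 yields q_K = 183/2.
Then q_D = (183 - 183/2)/2 = 183/4.
Total output Q = 549/4, so price P = 186 - 549/4 = 195/4.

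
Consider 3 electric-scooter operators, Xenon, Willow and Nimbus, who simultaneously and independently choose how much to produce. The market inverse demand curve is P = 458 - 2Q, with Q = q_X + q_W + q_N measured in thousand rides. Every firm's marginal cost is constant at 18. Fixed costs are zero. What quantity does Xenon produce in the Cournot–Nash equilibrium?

A representative firm's profit is π_i = q_i(458 - 2Q) - 18q_i.
First-order condition (treating rivals' output as given): 440 - 4q_i - 2·Σ_{j≠i} q_j = 0.
With identical firms every q_j equals q_i, so Σ_{j≠i} q_j = 2q_i and 440 = 8q_i, giving q_i = 55.

55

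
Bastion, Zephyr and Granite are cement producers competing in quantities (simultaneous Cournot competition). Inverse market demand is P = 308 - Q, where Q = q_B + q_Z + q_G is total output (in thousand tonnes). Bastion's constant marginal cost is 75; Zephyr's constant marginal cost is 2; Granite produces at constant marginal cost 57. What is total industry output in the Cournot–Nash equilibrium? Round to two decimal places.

Bastion's profit: π_B = (308 - Q)q_B - (75q_B). Setting ∂π_B/∂q_B = 0: 233 - 2q_B - (q_Z + q_G) = 0.
Zephyr's first-order condition: 306 - 2q_Z - (q_B + q_G) = 0.
Granite's first-order condition: 251 - 2q_G - (q_B + q_Z) = 0.
Adding the 3 conditions: 790 − 2Q − 2Q = 0, i.e. Q = 395/2.
Back-substituting: q_B = (233 − 395/2) = 71/2, q_Z = (306 − 395/2) = 217/2, q_G = (251 − 395/2) = 107/2.
Total output Q = 71/2 + 217/2 + 107/2 = 395/2.

197.50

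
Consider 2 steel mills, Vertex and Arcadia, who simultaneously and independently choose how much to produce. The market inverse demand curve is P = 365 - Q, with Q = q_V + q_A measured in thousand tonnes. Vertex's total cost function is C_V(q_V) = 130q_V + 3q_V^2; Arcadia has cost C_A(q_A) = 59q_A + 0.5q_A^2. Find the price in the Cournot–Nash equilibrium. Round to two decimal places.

251.43

Vertex's profit: π_V = (365 - Q)q_V - (130q_V + 3q_V²). Setting ∂π_V/∂q_V = 0: 235 - 8q_V - (q_A) = 0.
Arcadia's first-order condition: 306 - 3q_A - (q_V) = 0.
Rearranging gives the reaction functions q_V = (235 - q_A)/8 and q_A = (306 - q_V)/3.
Solving the pair: q_V = 399/23, q_A = 96.2174.
Total output Q = 113.5652, so price P = 365 - 113.5652 = 251.4348.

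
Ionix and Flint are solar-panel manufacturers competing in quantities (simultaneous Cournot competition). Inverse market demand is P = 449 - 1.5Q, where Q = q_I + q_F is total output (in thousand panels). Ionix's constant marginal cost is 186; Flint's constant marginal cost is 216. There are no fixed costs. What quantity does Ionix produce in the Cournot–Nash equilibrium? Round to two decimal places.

65.11

Ionix's profit: π_I = (449 - 1.5Q)q_I - (186q_I). Setting ∂π_I/∂q_I = 0: 263 - 3q_I - (3/2)(q_F) = 0.
Flint's profit: π_F = (449 - 1.5Q)q_F - (216q_F). Setting ∂π_F/∂q_F = 0: 233 - 3q_F - (3/2)(q_I) = 0.
Rearranging gives the reaction functions q_I = (263 - (3/2)q_F)/3 and q_F = (233 - (3/2)q_I)/3.
Solving the pair: q_I = 586/9, q_F = 406/9.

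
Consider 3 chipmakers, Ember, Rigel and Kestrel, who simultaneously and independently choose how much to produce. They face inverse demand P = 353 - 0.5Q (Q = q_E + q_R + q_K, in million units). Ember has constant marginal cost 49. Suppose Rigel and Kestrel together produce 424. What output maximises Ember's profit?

With rivals' combined output fixed at 424, Ember's profit is π_E = (353 - (1/2)·424 - (1/2)q_E)q_E - (49q_E) = (141 - (1/2)q_E)q_E - (49q_E).
∂π_E/∂q_E = 92 - q_E = 0, so q_E = 92.

92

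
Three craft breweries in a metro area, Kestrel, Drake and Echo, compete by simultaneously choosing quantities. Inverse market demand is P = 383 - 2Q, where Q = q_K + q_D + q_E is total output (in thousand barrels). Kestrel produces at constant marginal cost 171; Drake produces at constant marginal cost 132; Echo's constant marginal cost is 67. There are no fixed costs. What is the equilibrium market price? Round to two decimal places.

Kestrel's profit: π_K = (383 - 2Q)q_K - (171q_K). Setting ∂π_K/∂q_K = 0: 212 - 4q_K - 2(q_D + q_E) = 0.
Drake's first-order condition: 251 - 4q_D - 2(q_K + q_E) = 0.
Echo's first-order condition: 316 - 4q_E - 2(q_K + q_D) = 0.
Adding the 3 conditions: 779 − 4Q − 4Q = 0, i.e. Q = 779/8.
Back-substituting: q_K = (212 − 779/4)/2 = 69/8, q_D = (251 − 779/4)/2 = 225/8, q_E = (316 − 779/4)/2 = 485/8.
Total output Q = 779/8, so price P = 383 - 2·(779/8) = 753/4.

188.25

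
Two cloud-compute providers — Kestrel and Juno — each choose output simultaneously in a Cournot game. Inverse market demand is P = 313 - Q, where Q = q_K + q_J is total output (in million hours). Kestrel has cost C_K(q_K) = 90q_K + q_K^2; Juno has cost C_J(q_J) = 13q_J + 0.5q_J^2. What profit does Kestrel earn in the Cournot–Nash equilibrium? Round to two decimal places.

Kestrel's profit: π_K = (313 - Q)q_K - (90q_K + q_K²). Setting ∂π_K/∂q_K = 0: 223 - 4q_K - (q_J) = 0.
Juno's first-order condition: 300 - 3q_J - (q_K) = 0.
Best responses: q_K = (223 - q_J)/4, q_J = (300 - q_K)/3.
Substituting one into the other gives q_K = 369/11 and q_J = 977/11.
Price P = 313 - 1346/11 = 190.6364.
Kestrel's profit: 190.6364·(369/11) - 90·(369/11) - (369/11)² = 2250.5950.

2250.60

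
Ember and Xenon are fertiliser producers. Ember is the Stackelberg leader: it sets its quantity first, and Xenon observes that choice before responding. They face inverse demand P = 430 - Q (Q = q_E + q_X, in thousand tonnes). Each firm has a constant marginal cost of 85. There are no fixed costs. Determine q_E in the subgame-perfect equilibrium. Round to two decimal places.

172.50

The follower Xenon best-responds to any q_E: π_X = (430 - Q)q_X - 85q_X.
Setting the follower's marginal profit to zero, 345 - q_E - 2q_X = 0, i.e. q_X = (345 - q_E)/2.
The leader anticipates this reaction. Substituting into P = 430 - Q gives P = 515/2 - (1/2)q_E, so π_E = (515/2 - (1/2)q_E)q_E - 85q_E.
The leader's first-order condition 345/2 - q_E = 0 yields q_E = 345/2.
Then q_X = (345 - 345/2)/2 = 345/4.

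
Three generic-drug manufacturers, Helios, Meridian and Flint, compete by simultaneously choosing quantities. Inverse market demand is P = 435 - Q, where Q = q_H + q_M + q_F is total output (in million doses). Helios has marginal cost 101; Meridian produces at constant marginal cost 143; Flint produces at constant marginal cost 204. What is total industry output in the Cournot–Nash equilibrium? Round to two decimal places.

214.25

Helios's profit: π_H = (435 - Q)q_H - (101q_H). Setting ∂π_H/∂q_H = 0: 334 - 2q_H - (q_M + q_F) = 0.
Meridian's first-order condition: 292 - 2q_M - (q_H + q_F) = 0.
Flint's profit: π_F = (435 - Q)q_F - (204q_F). Setting ∂π_F/∂q_F = 0: 231 - 2q_F - (q_H + q_M) = 0.
Adding the 3 first-order conditions: 857 − 4Q = 0, so Q = 857/4.
Back-substituting: q_H = (334 − 857/4) = 479/4, q_M = (292 − 857/4) = 311/4, q_F = (231 − 857/4) = 67/4.
Total output Q = 479/4 + 311/4 + 67/4 = 857/4.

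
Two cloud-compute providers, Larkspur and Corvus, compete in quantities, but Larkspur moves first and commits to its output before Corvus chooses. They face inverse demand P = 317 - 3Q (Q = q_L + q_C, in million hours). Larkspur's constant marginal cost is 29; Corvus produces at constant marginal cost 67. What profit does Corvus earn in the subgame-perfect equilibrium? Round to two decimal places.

The follower Corvus best-responds to any q_L: π_C = (317 - 3Q)q_C - 67q_C.
Setting the follower's marginal profit to zero, 250 - 3q_L - 6q_C = 0, i.e. q_C = (250 - 3q_L)/6.
The leader anticipates this reaction. Substituting into P = 317 - 3Q gives P = 192 - (3/2)q_L, so π_L = (192 - (3/2)q_L)q_L - 29q_L.
Maximising: ∂π_L/∂q_L = 163 - 3q_L = 0, giving q_L = 163/3.
Then q_C = (250 - 3·(163/3))/6 = 29/2.
Price P = 317 - 3·(413/6) = 221/2.
Corvus's profit: (221/2 - 67)·(29/2) = 630.7500.

630.75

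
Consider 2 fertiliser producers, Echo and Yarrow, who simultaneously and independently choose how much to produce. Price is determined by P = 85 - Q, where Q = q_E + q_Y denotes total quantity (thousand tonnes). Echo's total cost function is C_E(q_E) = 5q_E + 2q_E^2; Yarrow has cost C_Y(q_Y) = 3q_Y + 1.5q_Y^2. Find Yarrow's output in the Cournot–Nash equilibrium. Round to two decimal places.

14.21

Echo's profit: π_E = (85 - Q)q_E - (5q_E + 2q_E²). Setting ∂π_E/∂q_E = 0: 80 - 6q_E - (q_Y) = 0.
Yarrow's profit: π_Y = (85 - Q)q_Y - (3q_Y + (3/2)q_Y²). Setting ∂π_Y/∂q_Y = 0: 82 - 5q_Y - (q_E) = 0.
So q_E = (80 - q_Y)/6 and q_Y = (82 - q_E)/5.
Solving the pair: q_E = 318/29, q_Y = 412/29.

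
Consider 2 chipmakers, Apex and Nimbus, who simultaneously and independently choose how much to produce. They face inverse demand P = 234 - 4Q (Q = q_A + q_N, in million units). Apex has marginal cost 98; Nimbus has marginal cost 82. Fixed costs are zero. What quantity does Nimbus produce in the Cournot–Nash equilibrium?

Apex's profit: π_A = (234 - 4Q)q_A - (98q_A). Setting ∂π_A/∂q_A = 0: 136 - 8q_A - 4(q_N) = 0.
Nimbus's first-order condition: 152 - 8q_N - 4(q_A) = 0.
So q_A = (136 - 4q_N)/8 and q_N = (152 - 4q_A)/8.
Substituting one into the other gives q_A = 10 and q_N = 14.

14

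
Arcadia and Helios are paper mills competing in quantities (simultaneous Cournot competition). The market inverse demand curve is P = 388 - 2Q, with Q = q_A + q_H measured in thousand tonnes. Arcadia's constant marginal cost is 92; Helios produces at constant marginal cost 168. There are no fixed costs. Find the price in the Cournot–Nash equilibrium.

216

Arcadia's profit: π_A = (388 - 2Q)q_A - (92q_A). Setting ∂π_A/∂q_A = 0: 296 - 4q_A - 2(q_H) = 0.
Helios's first-order condition: 220 - 4q_H - 2(q_A) = 0.
Rearranging gives the reaction functions q_A = (296 - 2q_H)/4 and q_H = (220 - 2q_A)/4.
Substituting one into the other gives q_A = 62 and q_H = 24.
Total output Q = 86, so price P = 388 - 2·86 = 216.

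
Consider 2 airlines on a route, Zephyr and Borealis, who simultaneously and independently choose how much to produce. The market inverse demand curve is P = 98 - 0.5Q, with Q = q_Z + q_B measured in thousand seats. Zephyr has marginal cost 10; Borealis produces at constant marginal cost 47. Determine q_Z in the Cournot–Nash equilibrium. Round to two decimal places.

Zephyr's profit: π_Z = (98 - 0.5Q)q_Z - (10q_Z). Setting ∂π_Z/∂q_Z = 0: 88 - q_Z - (1/2)(q_B) = 0.
Borealis's first-order condition: 51 - q_B - (1/2)(q_Z) = 0.
Rearranging gives the reaction functions q_Z = (88 - (1/2)q_B) and q_B = (51 - (1/2)q_Z).
Solving the pair: q_Z = 250/3, q_B = 28/3.

83.33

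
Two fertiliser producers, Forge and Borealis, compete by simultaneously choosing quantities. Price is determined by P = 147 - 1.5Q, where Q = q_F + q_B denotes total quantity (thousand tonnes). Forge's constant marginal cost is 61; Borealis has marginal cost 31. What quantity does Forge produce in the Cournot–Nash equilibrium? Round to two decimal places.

Forge's profit: π_F = (147 - 1.5Q)q_F - (61q_F). Setting ∂π_F/∂q_F = 0: 86 - 3q_F - (3/2)(q_B) = 0.
Borealis's profit: π_B = (147 - 1.5Q)q_B - (31q_B). Setting ∂π_B/∂q_B = 0: 116 - 3q_B - (3/2)(q_F) = 0.
So q_F = (86 - (3/2)q_B)/3 and q_B = (116 - (3/2)q_F)/3.
Solving the pair: q_F = 112/9, q_B = 292/9.

12.44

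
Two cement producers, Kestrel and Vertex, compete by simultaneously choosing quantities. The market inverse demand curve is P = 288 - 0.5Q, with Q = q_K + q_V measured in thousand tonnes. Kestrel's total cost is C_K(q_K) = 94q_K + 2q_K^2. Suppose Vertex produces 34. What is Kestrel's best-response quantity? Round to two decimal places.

35.40

With the rival's output fixed at 34, Kestrel's profit is π_K = (288 - (1/2)·34 - (1/2)q_K)q_K - (94q_K + 2q_K²) = (271 - (1/2)q_K)q_K - (94q_K + 2q_K²).
∂π_K/∂q_K = 177 - 5q_K = 0, so q_K = 177/5.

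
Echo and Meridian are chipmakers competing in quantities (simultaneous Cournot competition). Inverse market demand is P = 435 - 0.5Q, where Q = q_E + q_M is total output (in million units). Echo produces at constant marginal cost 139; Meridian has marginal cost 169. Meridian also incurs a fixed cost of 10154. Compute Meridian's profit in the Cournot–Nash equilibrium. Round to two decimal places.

Echo's profit: π_E = (435 - 0.5Q)q_E - (139q_E). Setting ∂π_E/∂q_E = 0: 296 - q_E - (1/2)(q_M) = 0.
Meridian's first-order condition: 266 - q_M - (1/2)(q_E) = 0.
Rearranging gives the reaction functions q_E = (296 - (1/2)q_M) and q_M = (266 - (1/2)q_E).
Solving the pair: q_E = 652/3, q_M = 472/3.
Price P = 435 - (1/2)·(1124/3) = 743/3.
Meridian's profit: (743/3 - 169)·(472/3) - 10154 = 2222.8889.

2222.89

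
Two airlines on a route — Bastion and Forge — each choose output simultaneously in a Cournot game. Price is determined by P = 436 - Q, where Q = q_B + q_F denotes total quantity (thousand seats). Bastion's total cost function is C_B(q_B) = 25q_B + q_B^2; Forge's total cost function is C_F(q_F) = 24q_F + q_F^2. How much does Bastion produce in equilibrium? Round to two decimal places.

Bastion's profit: π_B = (436 - Q)q_B - (25q_B + q_B²). Setting ∂π_B/∂q_B = 0: 411 - 4q_B - (q_F) = 0.
Forge's first-order condition: 412 - 4q_F - (q_B) = 0.
Rearranging gives the reaction functions q_B = (411 - q_F)/4 and q_F = (412 - q_B)/4.
Substituting one into the other gives q_B = 1232/15 and q_F = 1237/15.

82.13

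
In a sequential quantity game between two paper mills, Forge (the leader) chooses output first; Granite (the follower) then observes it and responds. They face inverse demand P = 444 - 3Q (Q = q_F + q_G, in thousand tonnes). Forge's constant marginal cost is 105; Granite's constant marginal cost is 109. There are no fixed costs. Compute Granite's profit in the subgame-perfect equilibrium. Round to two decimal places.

The follower Granite best-responds to any q_F: π_G = (444 - 3Q)q_G - 109q_G.
Setting the follower's marginal profit to zero, 335 - 3q_F - 6q_G = 0, i.e. q_G = (335 - 3q_F)/6.
Forge substitutes q_G(q_F) into its own profit: π_F = q_F(444 - 3q_F - (335 - 3q_F)/2) - 105q_F = (553/2 - (3/2)q_F)q_F - 105q_F.
Leader FOC: 343/2 - 3q_F = 0, so q_F = 343/6.
Then q_G = (335 - 3·(343/6))/6 = 109/4.
Price P = 444 - 3·(1013/12) = 763/4.
Granite's profit: (763/4 - 109)·(109/4) = 2227.6875.

2227.69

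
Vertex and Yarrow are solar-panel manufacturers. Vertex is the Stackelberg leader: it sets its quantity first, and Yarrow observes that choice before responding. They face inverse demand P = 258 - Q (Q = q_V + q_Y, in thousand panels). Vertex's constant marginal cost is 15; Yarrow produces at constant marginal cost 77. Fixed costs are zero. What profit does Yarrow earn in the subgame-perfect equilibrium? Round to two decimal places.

203.06

The follower Yarrow best-responds to any q_V: π_Y = (258 - Q)q_Y - 77q_Y.
Setting the follower's marginal profit to zero, 181 - q_V - 2q_Y = 0, i.e. q_Y = (181 - q_V)/2.
Vertex substitutes q_Y(q_V) into its own profit: π_V = q_V(258 - q_V - (181 - q_V)/2) - 15q_V = (335/2 - (1/2)q_V)q_V - 15q_V.
Leader FOC: 305/2 - q_V = 0, so q_V = 305/2.
Then q_Y = (181 - 305/2)/2 = 57/4.
Price P = 258 - 667/4 = 365/4.
Yarrow's profit: (365/4 - 77)·(57/4) = 203.0625.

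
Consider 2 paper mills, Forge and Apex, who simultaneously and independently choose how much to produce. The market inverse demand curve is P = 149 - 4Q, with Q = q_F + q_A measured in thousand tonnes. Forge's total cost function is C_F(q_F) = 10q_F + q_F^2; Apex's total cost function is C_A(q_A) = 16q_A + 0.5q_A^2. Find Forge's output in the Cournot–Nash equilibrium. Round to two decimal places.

9.72

Forge's profit: π_F = (149 - 4Q)q_F - (10q_F + q_F²). Setting ∂π_F/∂q_F = 0: 139 - 10q_F - 4(q_A) = 0.
Apex's profit: π_A = (149 - 4Q)q_A - (16q_A + (1/2)q_A²). Setting ∂π_A/∂q_A = 0: 133 - 9q_A - 4(q_F) = 0.
So q_F = (139 - 4q_A)/10 and q_A = (133 - 4q_F)/9.
Substituting one into the other gives q_F = 719/74 and q_A = 387/37.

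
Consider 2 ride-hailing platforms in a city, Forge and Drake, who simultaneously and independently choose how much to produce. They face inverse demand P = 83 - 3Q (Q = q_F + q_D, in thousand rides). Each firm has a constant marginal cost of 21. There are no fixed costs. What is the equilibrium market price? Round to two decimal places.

41.67

Each firm earns π_i = (83 - 3Q)q_i - 21q_i.
Setting ∂π_i/∂q_i = 0 with rivals' quantities fixed: 62 - 6q_i - 3q_j = 0.
With identical firms every q_j equals q_i, so q_j = q_i and 62 = 9q_i, giving q_i = 62/9.
Total output Q = 124/9, so price P = 83 - 3·(124/9) = 125/3.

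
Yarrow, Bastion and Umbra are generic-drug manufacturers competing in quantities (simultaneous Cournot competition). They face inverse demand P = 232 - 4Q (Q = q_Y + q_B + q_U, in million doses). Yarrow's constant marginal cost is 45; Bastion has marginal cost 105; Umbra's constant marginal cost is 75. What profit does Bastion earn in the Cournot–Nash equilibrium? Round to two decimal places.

Yarrow's profit: π_Y = (232 - 4Q)q_Y - (45q_Y). Setting ∂π_Y/∂q_Y = 0: 187 - 8q_Y - 4(q_B + q_U) = 0.
Bastion's profit: π_B = (232 - 4Q)q_B - (105q_B). Setting ∂π_B/∂q_B = 0: 127 - 8q_B - 4(q_Y + q_U) = 0.
Umbra's first-order condition: 157 - 8q_U - 4(q_Y + q_B) = 0.
Summing all 3 equations gives 471 − 16Q = 0, hence Q = 471/16.
Back-substituting: q_Y = (187 − 471/4)/4 = 277/16, q_B = (127 − 471/4)/4 = 37/16, q_U = (157 − 471/4)/4 = 157/16.
Price P = 232 - 4·(471/16) = 457/4.
Bastion's profit: (457/4 - 105)·(37/16) = 1369/64.

21.39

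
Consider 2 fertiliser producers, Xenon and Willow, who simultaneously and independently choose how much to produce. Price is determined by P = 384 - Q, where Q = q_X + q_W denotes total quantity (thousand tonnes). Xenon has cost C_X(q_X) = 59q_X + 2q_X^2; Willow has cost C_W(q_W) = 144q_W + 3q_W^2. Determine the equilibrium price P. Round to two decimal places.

Xenon's profit: π_X = (384 - Q)q_X - (59q_X + 2q_X²). Setting ∂π_X/∂q_X = 0: 325 - 6q_X - (q_W) = 0.
Willow's profit: π_W = (384 - Q)q_W - (144q_W + 3q_W²). Setting ∂π_W/∂q_W = 0: 240 - 8q_W - (q_X) = 0.
Rearranging gives the reaction functions q_X = (325 - q_W)/6 and q_W = (240 - q_X)/8.
Solving the pair: q_X = 50.2128, q_W = 1115/47.
Total output Q = 73.9362, so price P = 384 - 73.9362 = 310.0638.

310.06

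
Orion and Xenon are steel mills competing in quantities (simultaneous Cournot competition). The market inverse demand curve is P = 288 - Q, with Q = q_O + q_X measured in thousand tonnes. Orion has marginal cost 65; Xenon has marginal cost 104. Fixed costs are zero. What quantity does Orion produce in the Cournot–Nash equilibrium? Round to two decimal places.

87.33

Orion's profit: π_O = (288 - Q)q_O - (65q_O). Setting ∂π_O/∂q_O = 0: 223 - 2q_O - (q_X) = 0.
Xenon's first-order condition: 184 - 2q_X - (q_O) = 0.
Rearranging gives the reaction functions q_O = (223 - q_X)/2 and q_X = (184 - q_O)/2.
Substituting one into the other gives q_O = 262/3 and q_X = 145/3.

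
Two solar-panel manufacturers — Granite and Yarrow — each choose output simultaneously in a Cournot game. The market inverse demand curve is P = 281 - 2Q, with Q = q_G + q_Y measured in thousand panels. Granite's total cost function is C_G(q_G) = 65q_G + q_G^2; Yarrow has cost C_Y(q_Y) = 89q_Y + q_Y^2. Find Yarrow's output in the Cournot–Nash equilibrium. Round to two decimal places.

22.50

Granite's profit: π_G = (281 - 2Q)q_G - (65q_G + q_G²). Setting ∂π_G/∂q_G = 0: 216 - 6q_G - 2(q_Y) = 0.
Yarrow's first-order condition: 192 - 6q_Y - 2(q_G) = 0.
So q_G = (216 - 2q_Y)/6 and q_Y = (192 - 2q_G)/6.
Solving the pair: q_G = 57/2, q_Y = 45/2.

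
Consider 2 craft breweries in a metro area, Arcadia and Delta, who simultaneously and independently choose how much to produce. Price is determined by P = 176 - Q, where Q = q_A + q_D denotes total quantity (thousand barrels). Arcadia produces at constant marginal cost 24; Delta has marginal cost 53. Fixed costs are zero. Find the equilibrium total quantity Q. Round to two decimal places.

91.67

Arcadia's profit: π_A = (176 - Q)q_A - (24q_A). Setting ∂π_A/∂q_A = 0: 152 - 2q_A - (q_D) = 0.
Delta's first-order condition: 123 - 2q_D - (q_A) = 0.
Best responses: q_A = (152 - q_D)/2, q_D = (123 - q_A)/2.
Substituting one into the other gives q_A = 181/3 and q_D = 94/3.
Total output Q = 181/3 + 94/3 = 275/3.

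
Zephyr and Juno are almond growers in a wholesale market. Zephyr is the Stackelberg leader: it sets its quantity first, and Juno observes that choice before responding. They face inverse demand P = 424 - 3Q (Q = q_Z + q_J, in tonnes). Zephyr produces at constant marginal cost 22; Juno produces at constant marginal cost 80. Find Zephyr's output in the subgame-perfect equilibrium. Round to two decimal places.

76.67

Solve by backward induction. Given q_Z, the follower Juno maximises π_J = (424 - 3q_Z - 3q_J)q_J - 80q_J.
∂π_J/∂q_J = 344 - 3q_Z - 6q_J = 0 gives the reaction function q_J = (344 - 3q_Z)/6.
The leader anticipates this reaction. Substituting into P = 424 - 3Q gives P = 252 - (3/2)q_Z, so π_Z = (252 - (3/2)q_Z)q_Z - 22q_Z.
Leader FOC: 230 - 3q_Z = 0, so q_Z = 230/3.
Then q_J = (344 - 3·(230/3))/6 = 19.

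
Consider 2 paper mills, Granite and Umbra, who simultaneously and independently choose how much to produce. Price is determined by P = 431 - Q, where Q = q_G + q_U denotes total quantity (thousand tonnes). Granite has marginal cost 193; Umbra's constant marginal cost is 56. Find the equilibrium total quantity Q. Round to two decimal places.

204.33

Granite's profit: π_G = (431 - Q)q_G - (193q_G). Setting ∂π_G/∂q_G = 0: 238 - 2q_G - (q_U) = 0.
Umbra's profit: π_U = (431 - Q)q_U - (56q_U). Setting ∂π_U/∂q_U = 0: 375 - 2q_U - (q_G) = 0.
So q_G = (238 - q_U)/2 and q_U = (375 - q_G)/2.
Substituting one into the other gives q_G = 101/3 and q_U = 512/3.
Total output Q = 101/3 + 512/3 = 613/3.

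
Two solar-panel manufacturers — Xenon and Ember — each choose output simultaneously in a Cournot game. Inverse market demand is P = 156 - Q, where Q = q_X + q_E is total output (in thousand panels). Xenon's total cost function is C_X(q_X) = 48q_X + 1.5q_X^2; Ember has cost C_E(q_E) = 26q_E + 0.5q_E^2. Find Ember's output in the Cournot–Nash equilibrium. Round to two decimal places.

38.71

Xenon's profit: π_X = (156 - Q)q_X - (48q_X + (3/2)q_X²). Setting ∂π_X/∂q_X = 0: 108 - 5q_X - (q_E) = 0.
Ember's first-order condition: 130 - 3q_E - (q_X) = 0.
So q_X = (108 - q_E)/5 and q_E = (130 - q_X)/3.
Substituting one into the other gives q_X = 97/7 and q_E = 271/7.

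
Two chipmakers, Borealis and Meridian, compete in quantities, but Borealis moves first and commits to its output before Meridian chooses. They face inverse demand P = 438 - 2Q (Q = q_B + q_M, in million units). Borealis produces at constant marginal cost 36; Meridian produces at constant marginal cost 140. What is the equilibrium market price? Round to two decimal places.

162.50

The follower Meridian best-responds to any q_B: π_M = (438 - 2Q)q_M - 140q_M.
Follower FOC: 298 - 2q_B - 4q_M = 0, so q_M(q_B) = (298 - 2q_B)/4.
The leader anticipates this reaction. Substituting into P = 438 - 2Q gives P = 289 - q_B, so π_B = (289 - q_B)q_B - 36q_B.
Leader FOC: 253 - 2q_B = 0, so q_B = 253/2.
Then q_M = (298 - 2·(253/2))/4 = 45/4.
Total output Q = 551/4, so price P = 438 - 2·(551/4) = 325/2.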